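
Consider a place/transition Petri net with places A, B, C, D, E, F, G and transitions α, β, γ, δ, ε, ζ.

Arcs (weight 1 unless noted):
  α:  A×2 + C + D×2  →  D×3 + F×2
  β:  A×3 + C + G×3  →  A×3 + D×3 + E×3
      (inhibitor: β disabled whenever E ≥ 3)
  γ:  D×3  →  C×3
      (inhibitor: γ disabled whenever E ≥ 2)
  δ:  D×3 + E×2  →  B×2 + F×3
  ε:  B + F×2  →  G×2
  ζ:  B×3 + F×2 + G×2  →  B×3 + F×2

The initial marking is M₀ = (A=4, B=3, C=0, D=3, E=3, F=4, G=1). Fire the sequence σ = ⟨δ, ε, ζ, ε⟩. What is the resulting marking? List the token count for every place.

(A=4, B=3, C=0, D=0, E=1, F=3, G=3)

step 1: fire δ:  (A=4, B=3, C=0, D=3, E=3, F=4, G=1) → (A=4, B=5, C=0, D=0, E=1, F=7, G=1)
step 2: fire ε:  (A=4, B=5, C=0, D=0, E=1, F=7, G=1) → (A=4, B=4, C=0, D=0, E=1, F=5, G=3)
step 3: fire ζ:  (A=4, B=4, C=0, D=0, E=1, F=5, G=3) → (A=4, B=4, C=0, D=0, E=1, F=5, G=1)
step 4: fire ε:  (A=4, B=4, C=0, D=0, E=1, F=5, G=1) → (A=4, B=3, C=0, D=0, E=1, F=3, G=3)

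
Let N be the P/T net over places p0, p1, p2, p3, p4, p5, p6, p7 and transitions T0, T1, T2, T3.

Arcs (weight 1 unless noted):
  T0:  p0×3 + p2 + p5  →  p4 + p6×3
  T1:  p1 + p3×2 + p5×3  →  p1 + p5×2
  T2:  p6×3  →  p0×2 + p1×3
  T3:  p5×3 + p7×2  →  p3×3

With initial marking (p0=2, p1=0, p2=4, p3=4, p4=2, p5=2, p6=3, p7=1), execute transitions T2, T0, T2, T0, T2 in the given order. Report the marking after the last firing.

step 1: fire T2:  (p0=2, p1=0, p2=4, p3=4, p4=2, p5=2, p6=3, p7=1) → (p0=4, p1=3, p2=4, p3=4, p4=2, p5=2, p6=0, p7=1)
step 2: fire T0:  (p0=4, p1=3, p2=4, p3=4, p4=2, p5=2, p6=0, p7=1) → (p0=1, p1=3, p2=3, p3=4, p4=3, p5=1, p6=3, p7=1)
step 3: fire T2:  (p0=1, p1=3, p2=3, p3=4, p4=3, p5=1, p6=3, p7=1) → (p0=3, p1=6, p2=3, p3=4, p4=3, p5=1, p6=0, p7=1)
step 4: fire T0:  (p0=3, p1=6, p2=3, p3=4, p4=3, p5=1, p6=0, p7=1) → (p0=0, p1=6, p2=2, p3=4, p4=4, p5=0, p6=3, p7=1)
step 5: fire T2:  (p0=0, p1=6, p2=2, p3=4, p4=4, p5=0, p6=3, p7=1) → (p0=2, p1=9, p2=2, p3=4, p4=4, p5=0, p6=0, p7=1)

(p0=2, p1=9, p2=2, p3=4, p4=4, p5=0, p6=0, p7=1)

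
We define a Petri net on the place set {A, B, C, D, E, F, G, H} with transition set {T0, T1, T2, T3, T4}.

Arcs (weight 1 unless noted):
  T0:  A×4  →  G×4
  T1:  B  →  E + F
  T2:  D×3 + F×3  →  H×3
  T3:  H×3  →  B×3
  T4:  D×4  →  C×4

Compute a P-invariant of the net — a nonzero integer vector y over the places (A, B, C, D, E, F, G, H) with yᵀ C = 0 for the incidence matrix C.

y = (A:0, B:0, C:1, D:1, E:1, F:-1, G:0, H:0)

Incidence matrix C (rows=places, cols=transitions):
       T0   T1   T2   T3   T4
    A  -4    0    0    0    0
    B   0   -1    0    3    0
    C   0    0    0    0    4
    D   0    0   -3    0   -4
    E   0    1    0    0    0
    F   0    1   -3    0    0
    G   4    0    0    0    0
    H   0    0    3   -3    0

Candidate y = [0, 0, 1, 1, 1, -1, 0, 0]; check y·C column-wise:
  col T0: 0·-4 + 1·0 + 1·0 + 1·0 + -1·0 + 0·4 = 0
  col T1: 0·-1 + 1·0 + 1·0 + 1·1 + -1·1 = 0
  col T2: 1·0 + 1·-3 + 1·0 + -1·-3 + 0·3 = 0
  col T3: 0·3 + 1·0 + 1·0 + 1·0 + -1·0 + 0·-3 = 0
  col T4: 1·4 + 1·-4 + 1·0 + -1·0 = 0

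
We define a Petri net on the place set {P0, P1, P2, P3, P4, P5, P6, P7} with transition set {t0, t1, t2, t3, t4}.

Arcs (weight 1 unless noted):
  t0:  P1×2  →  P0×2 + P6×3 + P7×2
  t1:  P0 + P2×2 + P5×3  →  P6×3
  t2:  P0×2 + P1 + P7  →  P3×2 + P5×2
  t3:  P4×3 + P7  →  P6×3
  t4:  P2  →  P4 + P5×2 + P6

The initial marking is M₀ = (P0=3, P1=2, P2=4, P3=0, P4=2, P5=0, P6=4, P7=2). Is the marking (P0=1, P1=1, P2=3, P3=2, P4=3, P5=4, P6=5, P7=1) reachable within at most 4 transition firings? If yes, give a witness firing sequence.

step 1: fire t2:  (P0=3, P1=2, P2=4, P3=0, P4=2, P5=0, P6=4, P7=2) → (P0=1, P1=1, P2=4, P3=2, P4=2, P5=2, P6=4, P7=1)
step 2: fire t4:  (P0=1, P1=1, P2=4, P3=2, P4=2, P5=2, P6=4, P7=1) → (P0=1, P1=1, P2=3, P3=2, P4=3, P5=4, P6=5, P7=1)

YES — reachable via ⟨t2, t4⟩ (2 firings)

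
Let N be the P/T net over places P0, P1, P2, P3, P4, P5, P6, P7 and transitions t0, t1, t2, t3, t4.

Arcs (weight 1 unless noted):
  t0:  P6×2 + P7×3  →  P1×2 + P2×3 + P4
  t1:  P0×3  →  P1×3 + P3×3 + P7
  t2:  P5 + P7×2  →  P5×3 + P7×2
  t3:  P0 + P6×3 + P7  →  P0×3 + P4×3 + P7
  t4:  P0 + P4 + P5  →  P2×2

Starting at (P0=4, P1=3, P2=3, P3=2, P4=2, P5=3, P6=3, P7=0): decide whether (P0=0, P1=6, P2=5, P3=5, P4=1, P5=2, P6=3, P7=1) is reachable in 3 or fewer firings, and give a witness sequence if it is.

step 1: fire t1:  (P0=4, P1=3, P2=3, P3=2, P4=2, P5=3, P6=3, P7=0) → (P0=1, P1=6, P2=3, P3=5, P4=2, P5=3, P6=3, P7=1)
step 2: fire t4:  (P0=1, P1=6, P2=3, P3=5, P4=2, P5=3, P6=3, P7=1) → (P0=0, P1=6, P2=5, P3=5, P4=1, P5=2, P6=3, P7=1)

YES — reachable via ⟨t1, t4⟩ (2 firings)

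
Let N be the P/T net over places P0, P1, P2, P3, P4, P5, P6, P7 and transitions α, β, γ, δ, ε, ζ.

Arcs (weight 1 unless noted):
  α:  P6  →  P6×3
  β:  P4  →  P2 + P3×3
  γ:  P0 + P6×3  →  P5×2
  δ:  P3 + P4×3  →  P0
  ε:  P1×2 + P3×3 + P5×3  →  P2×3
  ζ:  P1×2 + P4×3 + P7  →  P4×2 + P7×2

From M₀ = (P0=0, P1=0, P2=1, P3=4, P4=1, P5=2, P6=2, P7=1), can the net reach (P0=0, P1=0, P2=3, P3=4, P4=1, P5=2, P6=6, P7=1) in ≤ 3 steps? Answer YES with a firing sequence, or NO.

NO — not reachable within 3 firings

depth 0: 1 marking
depth 1: 3 markings reached so far
depth 2: 5 markings reached so far
depth 3: 7 markings reached so far
target is not among the 7 markings reachable within 3 steps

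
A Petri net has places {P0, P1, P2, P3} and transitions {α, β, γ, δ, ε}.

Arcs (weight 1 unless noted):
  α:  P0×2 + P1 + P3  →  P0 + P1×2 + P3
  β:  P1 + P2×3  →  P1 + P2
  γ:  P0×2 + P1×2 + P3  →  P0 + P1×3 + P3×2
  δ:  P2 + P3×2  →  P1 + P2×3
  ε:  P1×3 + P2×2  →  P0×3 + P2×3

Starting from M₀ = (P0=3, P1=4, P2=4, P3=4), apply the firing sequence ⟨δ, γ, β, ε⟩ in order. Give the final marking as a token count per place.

(P0=5, P1=3, P2=5, P3=3)

step 1: fire δ:  (P0=3, P1=4, P2=4, P3=4) → (P0=3, P1=5, P2=6, P3=2)
step 2: fire γ:  (P0=3, P1=5, P2=6, P3=2) → (P0=2, P1=6, P2=6, P3=3)
step 3: fire β:  (P0=2, P1=6, P2=6, P3=3) → (P0=2, P1=6, P2=4, P3=3)
step 4: fire ε:  (P0=2, P1=6, P2=4, P3=3) → (P0=5, P1=3, P2=5, P3=3)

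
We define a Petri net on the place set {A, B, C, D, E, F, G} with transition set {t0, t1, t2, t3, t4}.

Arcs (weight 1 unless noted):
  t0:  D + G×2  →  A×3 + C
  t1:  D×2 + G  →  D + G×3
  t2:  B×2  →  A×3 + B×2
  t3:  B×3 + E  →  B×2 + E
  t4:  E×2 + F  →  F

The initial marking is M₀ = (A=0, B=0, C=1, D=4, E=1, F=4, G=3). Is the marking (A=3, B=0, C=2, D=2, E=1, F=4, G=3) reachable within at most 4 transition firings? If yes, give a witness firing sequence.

step 1: fire t0:  (A=0, B=0, C=1, D=4, E=1, F=4, G=3) → (A=3, B=0, C=2, D=3, E=1, F=4, G=1)
step 2: fire t1:  (A=3, B=0, C=2, D=3, E=1, F=4, G=1) → (A=3, B=0, C=2, D=2, E=1, F=4, G=3)

YES — reachable via ⟨t0, t1⟩ (2 firings)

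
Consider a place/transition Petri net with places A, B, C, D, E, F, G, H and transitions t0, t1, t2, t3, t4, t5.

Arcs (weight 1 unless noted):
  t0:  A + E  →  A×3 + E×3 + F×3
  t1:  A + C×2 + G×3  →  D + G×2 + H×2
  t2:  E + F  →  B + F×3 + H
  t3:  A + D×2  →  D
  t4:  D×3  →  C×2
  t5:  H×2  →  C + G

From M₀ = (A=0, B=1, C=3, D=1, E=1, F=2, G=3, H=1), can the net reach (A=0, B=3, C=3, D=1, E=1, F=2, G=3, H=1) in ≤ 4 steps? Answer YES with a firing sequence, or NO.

depth 0: 1 marking
depth 1: 2 markings reached so far
depth 2: 3 markings reached so far
depth 3: 3 markings reached so far
(frontier empty at depth 3; search complete)
target is not among the 3 markings reachable within 4 steps

NO — not reachable within 4 firings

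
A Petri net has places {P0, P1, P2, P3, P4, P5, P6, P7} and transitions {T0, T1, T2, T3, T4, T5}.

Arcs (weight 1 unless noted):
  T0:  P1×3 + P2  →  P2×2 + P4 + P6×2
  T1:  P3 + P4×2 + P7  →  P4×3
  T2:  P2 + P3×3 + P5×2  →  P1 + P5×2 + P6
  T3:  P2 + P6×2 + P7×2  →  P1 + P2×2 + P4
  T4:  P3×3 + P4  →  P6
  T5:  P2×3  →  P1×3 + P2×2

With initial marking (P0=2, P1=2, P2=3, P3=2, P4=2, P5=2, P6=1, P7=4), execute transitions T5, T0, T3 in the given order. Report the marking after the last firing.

step 1: fire T5:  (P0=2, P1=2, P2=3, P3=2, P4=2, P5=2, P6=1, P7=4) → (P0=2, P1=5, P2=2, P3=2, P4=2, P5=2, P6=1, P7=4)
step 2: fire T0:  (P0=2, P1=5, P2=2, P3=2, P4=2, P5=2, P6=1, P7=4) → (P0=2, P1=2, P2=3, P3=2, P4=3, P5=2, P6=3, P7=4)
step 3: fire T3:  (P0=2, P1=2, P2=3, P3=2, P4=3, P5=2, P6=3, P7=4) → (P0=2, P1=3, P2=4, P3=2, P4=4, P5=2, P6=1, P7=2)

(P0=2, P1=3, P2=4, P3=2, P4=4, P5=2, P6=1, P7=2)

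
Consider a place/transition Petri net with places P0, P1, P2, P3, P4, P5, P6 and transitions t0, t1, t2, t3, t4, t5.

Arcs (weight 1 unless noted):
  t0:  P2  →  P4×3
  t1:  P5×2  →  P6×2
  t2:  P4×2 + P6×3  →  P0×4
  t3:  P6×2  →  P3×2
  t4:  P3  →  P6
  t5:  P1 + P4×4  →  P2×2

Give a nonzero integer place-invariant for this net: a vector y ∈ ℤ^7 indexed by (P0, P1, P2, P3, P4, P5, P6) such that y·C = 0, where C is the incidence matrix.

y = (P0:1, P1:4, P2:6, P3:0, P4:2, P5:0, P6:0)

Incidence matrix C (rows=places, cols=transitions):
       t0   t1   t2   t3   t4   t5
   P0   0    0    4    0    0    0
   P1   0    0    0    0    0   -1
   P2  -1    0    0    0    0    2
   P3   0    0    0    2   -1    0
   P4   3    0   -2    0    0   -4
   P5   0   -2    0    0    0    0
   P6   0    2   -3   -2    1    0

Candidate y = [1, 4, 6, 0, 2, 0, 0]; check y·C column-wise:
  col t0: 1·0 + 4·0 + 6·-1 + 2·3 = 0
  col t1: 1·0 + 4·0 + 6·0 + 2·0 + 0·-2 + 0·2 = 0
  col t2: 1·4 + 4·0 + 6·0 + 2·-2 + 0·-3 = 0
  col t3: 1·0 + 4·0 + 6·0 + 0·2 + 2·0 + 0·-2 = 0
  col t4: 1·0 + 4·0 + 6·0 + 0·-1 + 2·0 + 0·1 = 0
  col t5: 1·0 + 4·-1 + 6·2 + 2·-4 = 0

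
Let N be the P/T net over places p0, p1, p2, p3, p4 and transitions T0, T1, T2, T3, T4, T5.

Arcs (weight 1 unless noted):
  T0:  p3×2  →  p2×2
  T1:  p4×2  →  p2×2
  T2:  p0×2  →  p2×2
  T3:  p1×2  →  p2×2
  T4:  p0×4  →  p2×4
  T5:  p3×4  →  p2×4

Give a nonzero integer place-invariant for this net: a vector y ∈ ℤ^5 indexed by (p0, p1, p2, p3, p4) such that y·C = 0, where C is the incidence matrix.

Incidence matrix C (rows=places, cols=transitions):
       T0   T1   T2   T3   T4   T5
   p0   0    0   -2    0   -4    0
   p1   0    0    0   -2    0    0
   p2   2    2    2    2    4    4
   p3  -2    0    0    0    0   -4
   p4   0   -2    0    0    0    0

Candidate y = [1, 1, 1, 1, 1]; check y·C column-wise:
  col T0: 1·0 + 1·0 + 1·2 + 1·-2 + 1·0 = 0
  col T1: 1·0 + 1·0 + 1·2 + 1·0 + 1·-2 = 0
  col T2: 1·-2 + 1·0 + 1·2 + 1·0 + 1·0 = 0
  col T3: 1·0 + 1·-2 + 1·2 + 1·0 + 1·0 = 0
  col T4: 1·-4 + 1·0 + 1·4 + 1·0 + 1·0 = 0
  col T5: 1·0 + 1·0 + 1·4 + 1·-4 + 1·0 = 0

y = (p0:1, p1:1, p2:1, p3:1, p4:1)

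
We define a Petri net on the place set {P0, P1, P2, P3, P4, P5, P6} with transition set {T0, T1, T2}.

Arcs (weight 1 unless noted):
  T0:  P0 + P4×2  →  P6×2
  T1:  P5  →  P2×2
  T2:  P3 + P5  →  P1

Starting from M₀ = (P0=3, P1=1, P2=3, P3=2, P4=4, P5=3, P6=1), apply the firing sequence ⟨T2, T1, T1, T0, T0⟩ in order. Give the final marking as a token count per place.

step 1: fire T2:  (P0=3, P1=1, P2=3, P3=2, P4=4, P5=3, P6=1) → (P0=3, P1=2, P2=3, P3=1, P4=4, P5=2, P6=1)
step 2: fire T1:  (P0=3, P1=2, P2=3, P3=1, P4=4, P5=2, P6=1) → (P0=3, P1=2, P2=5, P3=1, P4=4, P5=1, P6=1)
step 3: fire T1:  (P0=3, P1=2, P2=5, P3=1, P4=4, P5=1, P6=1) → (P0=3, P1=2, P2=7, P3=1, P4=4, P5=0, P6=1)
step 4: fire T0:  (P0=3, P1=2, P2=7, P3=1, P4=4, P5=0, P6=1) → (P0=2, P1=2, P2=7, P3=1, P4=2, P5=0, P6=3)
step 5: fire T0:  (P0=2, P1=2, P2=7, P3=1, P4=2, P5=0, P6=3) → (P0=1, P1=2, P2=7, P3=1, P4=0, P5=0, P6=5)

(P0=1, P1=2, P2=7, P3=1, P4=0, P5=0, P6=5)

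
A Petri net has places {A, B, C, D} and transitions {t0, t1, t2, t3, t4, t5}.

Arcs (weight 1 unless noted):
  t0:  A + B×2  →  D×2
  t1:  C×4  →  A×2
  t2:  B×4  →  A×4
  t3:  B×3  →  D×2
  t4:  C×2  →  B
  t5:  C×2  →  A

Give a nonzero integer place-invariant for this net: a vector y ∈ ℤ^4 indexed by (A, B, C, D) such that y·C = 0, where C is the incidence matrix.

Incidence matrix C (rows=places, cols=transitions):
       t0   t1   t2   t3   t4   t5
    A  -1    2    4    0    0    1
    B  -2    0   -4   -3    1    0
    C   0   -4    0    0   -2   -2
    D   2    0    0    2    0    0

Candidate y = [2, 2, 1, 3]; check y·C column-wise:
  col t0: 2·-1 + 2·-2 + 1·0 + 3·2 = 0
  col t1: 2·2 + 2·0 + 1·-4 + 3·0 = 0
  col t2: 2·4 + 2·-4 + 1·0 + 3·0 = 0
  col t3: 2·0 + 2·-3 + 1·0 + 3·2 = 0
  col t4: 2·0 + 2·1 + 1·-2 + 3·0 = 0
  col t5: 2·1 + 2·0 + 1·-2 + 3·0 = 0

y = (A:2, B:2, C:1, D:3)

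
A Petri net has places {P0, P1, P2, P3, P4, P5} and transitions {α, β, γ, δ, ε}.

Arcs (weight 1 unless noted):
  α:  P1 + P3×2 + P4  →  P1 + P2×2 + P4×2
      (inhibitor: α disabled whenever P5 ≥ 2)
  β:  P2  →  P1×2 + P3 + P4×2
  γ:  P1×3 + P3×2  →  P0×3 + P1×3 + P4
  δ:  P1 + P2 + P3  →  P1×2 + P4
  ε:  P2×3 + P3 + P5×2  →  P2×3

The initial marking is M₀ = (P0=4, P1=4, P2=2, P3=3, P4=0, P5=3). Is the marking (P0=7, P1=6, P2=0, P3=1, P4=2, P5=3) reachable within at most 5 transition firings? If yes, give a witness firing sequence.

depth 0: 1 marking
depth 1: 4 markings reached so far
depth 2: 9 markings reached so far
depth 3: 12 markings reached so far
depth 4: 13 markings reached so far
depth 5: 13 markings reached so far
(frontier empty at depth 5; search complete)
target is not among the 13 markings reachable within 5 steps

NO — not reachable within 5 firings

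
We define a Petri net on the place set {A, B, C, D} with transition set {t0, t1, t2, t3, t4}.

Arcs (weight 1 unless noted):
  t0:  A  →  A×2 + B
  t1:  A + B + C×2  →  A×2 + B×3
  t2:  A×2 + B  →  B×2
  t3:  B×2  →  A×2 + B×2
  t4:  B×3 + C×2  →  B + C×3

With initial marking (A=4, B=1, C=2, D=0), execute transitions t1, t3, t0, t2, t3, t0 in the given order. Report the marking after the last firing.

(A=9, B=6, C=0, D=0)

step 1: fire t1:  (A=4, B=1, C=2, D=0) → (A=5, B=3, C=0, D=0)
step 2: fire t3:  (A=5, B=3, C=0, D=0) → (A=7, B=3, C=0, D=0)
step 3: fire t0:  (A=7, B=3, C=0, D=0) → (A=8, B=4, C=0, D=0)
step 4: fire t2:  (A=8, B=4, C=0, D=0) → (A=6, B=5, C=0, D=0)
step 5: fire t3:  (A=6, B=5, C=0, D=0) → (A=8, B=5, C=0, D=0)
step 6: fire t0:  (A=8, B=5, C=0, D=0) → (A=9, B=6, C=0, D=0)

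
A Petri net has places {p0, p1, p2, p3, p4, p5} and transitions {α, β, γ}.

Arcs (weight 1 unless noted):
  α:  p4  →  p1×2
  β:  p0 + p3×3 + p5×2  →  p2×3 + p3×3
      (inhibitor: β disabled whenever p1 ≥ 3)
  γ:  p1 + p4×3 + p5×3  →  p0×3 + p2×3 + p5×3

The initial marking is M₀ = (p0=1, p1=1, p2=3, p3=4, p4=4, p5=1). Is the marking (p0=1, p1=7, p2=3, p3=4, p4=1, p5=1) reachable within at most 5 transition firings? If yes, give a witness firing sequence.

YES — reachable via ⟨α, α, α⟩ (3 firings)

step 1: fire α:  (p0=1, p1=1, p2=3, p3=4, p4=4, p5=1) → (p0=1, p1=3, p2=3, p3=4, p4=3, p5=1)
step 2: fire α:  (p0=1, p1=3, p2=3, p3=4, p4=3, p5=1) → (p0=1, p1=5, p2=3, p3=4, p4=2, p5=1)
step 3: fire α:  (p0=1, p1=5, p2=3, p3=4, p4=2, p5=1) → (p0=1, p1=7, p2=3, p3=4, p4=1, p5=1)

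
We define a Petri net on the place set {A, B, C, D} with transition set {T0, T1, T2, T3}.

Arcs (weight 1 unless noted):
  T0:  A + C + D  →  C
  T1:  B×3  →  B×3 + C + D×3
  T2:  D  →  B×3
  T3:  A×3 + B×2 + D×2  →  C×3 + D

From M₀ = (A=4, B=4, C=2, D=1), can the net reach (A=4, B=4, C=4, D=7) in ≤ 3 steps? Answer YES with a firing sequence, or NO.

YES — reachable via ⟨T1, T1⟩ (2 firings)

step 1: fire T1:  (A=4, B=4, C=2, D=1) → (A=4, B=4, C=3, D=4)
step 2: fire T1:  (A=4, B=4, C=3, D=4) → (A=4, B=4, C=4, D=7)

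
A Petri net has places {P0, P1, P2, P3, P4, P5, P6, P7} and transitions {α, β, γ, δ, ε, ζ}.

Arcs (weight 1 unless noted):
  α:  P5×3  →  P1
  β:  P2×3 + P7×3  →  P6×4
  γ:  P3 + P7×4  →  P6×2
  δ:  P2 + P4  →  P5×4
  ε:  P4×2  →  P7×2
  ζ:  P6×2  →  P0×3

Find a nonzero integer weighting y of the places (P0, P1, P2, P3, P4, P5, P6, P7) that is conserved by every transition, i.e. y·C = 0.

y = (P0:2, P1:3, P2:4, P3:6, P4:0, P5:1, P6:3, P7:0)

Incidence matrix C (rows=places, cols=transitions):
        α    β    γ    δ    ε    ζ
   P0   0    0    0    0    0    3
   P1   1    0    0    0    0    0
   P2   0   -3    0   -1    0    0
   P3   0    0   -1    0    0    0
   P4   0    0    0   -1   -2    0
   P5  -3    0    0    4    0    0
   P6   0    4    2    0    0   -2
   P7   0   -3   -4    0    2    0

Candidate y = [2, 3, 4, 6, 0, 1, 3, 0]; check y·C column-wise:
  col α: 2·0 + 3·1 + 4·0 + 6·0 + 1·-3 + 3·0 = 0
  col β: 2·0 + 3·0 + 4·-3 + 6·0 + 1·0 + 3·4 + 0·-3 = 0
  col γ: 2·0 + 3·0 + 4·0 + 6·-1 + 1·0 + 3·2 + 0·-4 = 0
  col δ: 2·0 + 3·0 + 4·-1 + 6·0 + 0·-1 + 1·4 + 3·0 = 0
  col ε: 2·0 + 3·0 + 4·0 + 6·0 + 0·-2 + 1·0 + 3·0 + 0·2 = 0
  col ζ: 2·3 + 3·0 + 4·0 + 6·0 + 1·0 + 3·-2 = 0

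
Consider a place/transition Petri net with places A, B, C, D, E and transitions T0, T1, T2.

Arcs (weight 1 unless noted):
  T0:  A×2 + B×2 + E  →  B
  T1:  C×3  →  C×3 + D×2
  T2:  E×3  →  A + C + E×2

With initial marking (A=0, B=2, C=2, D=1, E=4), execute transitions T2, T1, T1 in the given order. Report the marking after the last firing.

step 1: fire T2:  (A=0, B=2, C=2, D=1, E=4) → (A=1, B=2, C=3, D=1, E=3)
step 2: fire T1:  (A=1, B=2, C=3, D=1, E=3) → (A=1, B=2, C=3, D=3, E=3)
step 3: fire T1:  (A=1, B=2, C=3, D=3, E=3) → (A=1, B=2, C=3, D=5, E=3)

(A=1, B=2, C=3, D=5, E=3)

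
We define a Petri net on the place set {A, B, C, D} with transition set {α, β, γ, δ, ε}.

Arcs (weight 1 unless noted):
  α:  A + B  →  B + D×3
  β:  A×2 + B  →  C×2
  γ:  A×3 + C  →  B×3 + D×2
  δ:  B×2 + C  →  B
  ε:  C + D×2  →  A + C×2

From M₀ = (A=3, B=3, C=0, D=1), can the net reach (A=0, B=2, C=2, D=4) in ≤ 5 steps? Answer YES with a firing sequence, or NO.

YES — reachable via ⟨α, β⟩ (2 firings)

step 1: fire α:  (A=3, B=3, C=0, D=1) → (A=2, B=3, C=0, D=4)
step 2: fire β:  (A=2, B=3, C=0, D=4) → (A=0, B=2, C=2, D=4)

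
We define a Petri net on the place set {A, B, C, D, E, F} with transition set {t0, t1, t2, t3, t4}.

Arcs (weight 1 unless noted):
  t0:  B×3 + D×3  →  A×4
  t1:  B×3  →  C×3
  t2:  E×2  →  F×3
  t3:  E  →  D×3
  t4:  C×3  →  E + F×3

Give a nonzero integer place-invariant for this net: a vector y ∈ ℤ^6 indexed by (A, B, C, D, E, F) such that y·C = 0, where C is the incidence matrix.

Incidence matrix C (rows=places, cols=transitions):
       t0   t1   t2   t3   t4
    A   4    0    0    0    0
    B  -3   -3    0    0    0
    C   0    3    0    0   -3
    D  -3    0    0    3    0
    E   0    0   -2   -1    1
    F   0    0    3    0    3

Candidate y = [3, 3, 3, 1, 3, 2]; check y·C column-wise:
  col t0: 3·4 + 3·-3 + 3·0 + 1·-3 + 3·0 + 2·0 = 0
  col t1: 3·0 + 3·-3 + 3·3 + 1·0 + 3·0 + 2·0 = 0
  col t2: 3·0 + 3·0 + 3·0 + 1·0 + 3·-2 + 2·3 = 0
  col t3: 3·0 + 3·0 + 3·0 + 1·3 + 3·-1 + 2·0 = 0
  col t4: 3·0 + 3·0 + 3·-3 + 1·0 + 3·1 + 2·3 = 0

y = (A:3, B:3, C:3, D:1, E:3, F:2)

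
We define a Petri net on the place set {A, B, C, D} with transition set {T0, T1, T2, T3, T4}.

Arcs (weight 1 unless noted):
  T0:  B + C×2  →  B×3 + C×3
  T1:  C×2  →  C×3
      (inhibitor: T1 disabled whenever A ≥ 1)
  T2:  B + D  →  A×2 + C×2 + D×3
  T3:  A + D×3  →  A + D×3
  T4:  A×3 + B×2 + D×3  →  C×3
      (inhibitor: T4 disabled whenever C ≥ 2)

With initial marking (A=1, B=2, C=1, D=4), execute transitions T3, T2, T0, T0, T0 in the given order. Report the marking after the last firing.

(A=3, B=7, C=6, D=6)

step 1: fire T3:  (A=1, B=2, C=1, D=4) → (A=1, B=2, C=1, D=4)
step 2: fire T2:  (A=1, B=2, C=1, D=4) → (A=3, B=1, C=3, D=6)
step 3: fire T0:  (A=3, B=1, C=3, D=6) → (A=3, B=3, C=4, D=6)
step 4: fire T0:  (A=3, B=3, C=4, D=6) → (A=3, B=5, C=5, D=6)
step 5: fire T0:  (A=3, B=5, C=5, D=6) → (A=3, B=7, C=6, D=6)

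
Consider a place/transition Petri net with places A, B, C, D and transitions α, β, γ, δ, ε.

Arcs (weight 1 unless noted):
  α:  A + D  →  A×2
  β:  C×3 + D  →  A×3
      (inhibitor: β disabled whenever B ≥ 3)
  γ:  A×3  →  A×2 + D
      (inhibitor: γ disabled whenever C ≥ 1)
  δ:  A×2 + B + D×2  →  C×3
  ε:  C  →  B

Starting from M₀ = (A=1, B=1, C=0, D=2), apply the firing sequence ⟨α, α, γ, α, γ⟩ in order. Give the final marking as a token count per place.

(A=2, B=1, C=0, D=1)

step 1: fire α:  (A=1, B=1, C=0, D=2) → (A=2, B=1, C=0, D=1)
step 2: fire α:  (A=2, B=1, C=0, D=1) → (A=3, B=1, C=0, D=0)
step 3: fire γ:  (A=3, B=1, C=0, D=0) → (A=2, B=1, C=0, D=1)
step 4: fire α:  (A=2, B=1, C=0, D=1) → (A=3, B=1, C=0, D=0)
step 5: fire γ:  (A=3, B=1, C=0, D=0) → (A=2, B=1, C=0, D=1)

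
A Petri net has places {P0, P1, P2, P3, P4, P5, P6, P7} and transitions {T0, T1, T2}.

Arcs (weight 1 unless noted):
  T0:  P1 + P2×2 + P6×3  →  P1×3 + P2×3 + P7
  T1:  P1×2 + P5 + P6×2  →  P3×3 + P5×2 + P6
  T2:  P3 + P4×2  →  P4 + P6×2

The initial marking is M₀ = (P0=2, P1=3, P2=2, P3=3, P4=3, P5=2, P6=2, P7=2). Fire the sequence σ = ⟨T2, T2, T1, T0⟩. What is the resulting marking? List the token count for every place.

(P0=2, P1=3, P2=3, P3=4, P4=1, P5=3, P6=2, P7=3)

step 1: fire T2:  (P0=2, P1=3, P2=2, P3=3, P4=3, P5=2, P6=2, P7=2) → (P0=2, P1=3, P2=2, P3=2, P4=2, P5=2, P6=4, P7=2)
step 2: fire T2:  (P0=2, P1=3, P2=2, P3=2, P4=2, P5=2, P6=4, P7=2) → (P0=2, P1=3, P2=2, P3=1, P4=1, P5=2, P6=6, P7=2)
step 3: fire T1:  (P0=2, P1=3, P2=2, P3=1, P4=1, P5=2, P6=6, P7=2) → (P0=2, P1=1, P2=2, P3=4, P4=1, P5=3, P6=5, P7=2)
step 4: fire T0:  (P0=2, P1=1, P2=2, P3=4, P4=1, P5=3, P6=5, P7=2) → (P0=2, P1=3, P2=3, P3=4, P4=1, P5=3, P6=2, P7=3)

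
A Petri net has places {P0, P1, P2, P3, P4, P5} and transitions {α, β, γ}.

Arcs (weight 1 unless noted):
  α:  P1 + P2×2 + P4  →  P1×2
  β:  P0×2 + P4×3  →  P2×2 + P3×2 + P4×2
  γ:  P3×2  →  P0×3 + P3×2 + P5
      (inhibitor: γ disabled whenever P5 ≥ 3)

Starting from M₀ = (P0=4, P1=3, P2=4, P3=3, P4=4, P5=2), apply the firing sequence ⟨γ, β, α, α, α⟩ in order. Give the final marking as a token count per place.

step 1: fire γ:  (P0=4, P1=3, P2=4, P3=3, P4=4, P5=2) → (P0=7, P1=3, P2=4, P3=3, P4=4, P5=3)
step 2: fire β:  (P0=7, P1=3, P2=4, P3=3, P4=4, P5=3) → (P0=5, P1=3, P2=6, P3=5, P4=3, P5=3)
step 3: fire α:  (P0=5, P1=3, P2=6, P3=5, P4=3, P5=3) → (P0=5, P1=4, P2=4, P3=5, P4=2, P5=3)
step 4: fire α:  (P0=5, P1=4, P2=4, P3=5, P4=2, P5=3) → (P0=5, P1=5, P2=2, P3=5, P4=1, P5=3)
step 5: fire α:  (P0=5, P1=5, P2=2, P3=5, P4=1, P5=3) → (P0=5, P1=6, P2=0, P3=5, P4=0, P5=3)

(P0=5, P1=6, P2=0, P3=5, P4=0, P5=3)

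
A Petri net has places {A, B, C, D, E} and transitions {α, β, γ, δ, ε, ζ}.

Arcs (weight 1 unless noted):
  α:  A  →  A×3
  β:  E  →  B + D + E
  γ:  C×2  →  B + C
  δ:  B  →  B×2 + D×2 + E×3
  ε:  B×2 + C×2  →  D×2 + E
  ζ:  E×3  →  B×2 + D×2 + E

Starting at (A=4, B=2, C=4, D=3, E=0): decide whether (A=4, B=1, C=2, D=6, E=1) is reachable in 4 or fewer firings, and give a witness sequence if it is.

YES — reachable via ⟨ε, β⟩ (2 firings)

step 1: fire ε:  (A=4, B=2, C=4, D=3, E=0) → (A=4, B=0, C=2, D=5, E=1)
step 2: fire β:  (A=4, B=0, C=2, D=5, E=1) → (A=4, B=1, C=2, D=6, E=1)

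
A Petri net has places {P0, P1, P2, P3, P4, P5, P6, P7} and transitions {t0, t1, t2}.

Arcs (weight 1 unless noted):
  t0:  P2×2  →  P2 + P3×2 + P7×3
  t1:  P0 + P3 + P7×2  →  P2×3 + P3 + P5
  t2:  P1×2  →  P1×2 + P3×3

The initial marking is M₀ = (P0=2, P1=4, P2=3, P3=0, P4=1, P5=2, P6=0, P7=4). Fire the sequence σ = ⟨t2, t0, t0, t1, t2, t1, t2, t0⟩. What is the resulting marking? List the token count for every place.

(P0=0, P1=4, P2=6, P3=15, P4=1, P5=4, P6=0, P7=9)

step 1: fire t2:  (P0=2, P1=4, P2=3, P3=0, P4=1, P5=2, P6=0, P7=4) → (P0=2, P1=4, P2=3, P3=3, P4=1, P5=2, P6=0, P7=4)
step 2: fire t0:  (P0=2, P1=4, P2=3, P3=3, P4=1, P5=2, P6=0, P7=4) → (P0=2, P1=4, P2=2, P3=5, P4=1, P5=2, P6=0, P7=7)
step 3: fire t0:  (P0=2, P1=4, P2=2, P3=5, P4=1, P5=2, P6=0, P7=7) → (P0=2, P1=4, P2=1, P3=7, P4=1, P5=2, P6=0, P7=10)
step 4: fire t1:  (P0=2, P1=4, P2=1, P3=7, P4=1, P5=2, P6=0, P7=10) → (P0=1, P1=4, P2=4, P3=7, P4=1, P5=3, P6=0, P7=8)
step 5: fire t2:  (P0=1, P1=4, P2=4, P3=7, P4=1, P5=3, P6=0, P7=8) → (P0=1, P1=4, P2=4, P3=10, P4=1, P5=3, P6=0, P7=8)
step 6: fire t1:  (P0=1, P1=4, P2=4, P3=10, P4=1, P5=3, P6=0, P7=8) → (P0=0, P1=4, P2=7, P3=10, P4=1, P5=4, P6=0, P7=6)
step 7: fire t2:  (P0=0, P1=4, P2=7, P3=10, P4=1, P5=4, P6=0, P7=6) → (P0=0, P1=4, P2=7, P3=13, P4=1, P5=4, P6=0, P7=6)
step 8: fire t0:  (P0=0, P1=4, P2=7, P3=13, P4=1, P5=4, P6=0, P7=6) → (P0=0, P1=4, P2=6, P3=15, P4=1, P5=4, P6=0, P7=9)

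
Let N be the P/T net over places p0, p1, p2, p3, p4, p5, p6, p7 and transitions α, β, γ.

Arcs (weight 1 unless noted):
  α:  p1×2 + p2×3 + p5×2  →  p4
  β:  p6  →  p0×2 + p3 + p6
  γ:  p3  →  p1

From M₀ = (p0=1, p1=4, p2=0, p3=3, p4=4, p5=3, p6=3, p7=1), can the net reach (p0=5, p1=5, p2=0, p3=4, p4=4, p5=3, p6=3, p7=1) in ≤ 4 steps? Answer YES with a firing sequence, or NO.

YES — reachable via ⟨β, β, γ⟩ (3 firings)

step 1: fire β:  (p0=1, p1=4, p2=0, p3=3, p4=4, p5=3, p6=3, p7=1) → (p0=3, p1=4, p2=0, p3=4, p4=4, p5=3, p6=3, p7=1)
step 2: fire β:  (p0=3, p1=4, p2=0, p3=4, p4=4, p5=3, p6=3, p7=1) → (p0=5, p1=4, p2=0, p3=5, p4=4, p5=3, p6=3, p7=1)
step 3: fire γ:  (p0=5, p1=4, p2=0, p3=5, p4=4, p5=3, p6=3, p7=1) → (p0=5, p1=5, p2=0, p3=4, p4=4, p5=3, p6=3, p7=1)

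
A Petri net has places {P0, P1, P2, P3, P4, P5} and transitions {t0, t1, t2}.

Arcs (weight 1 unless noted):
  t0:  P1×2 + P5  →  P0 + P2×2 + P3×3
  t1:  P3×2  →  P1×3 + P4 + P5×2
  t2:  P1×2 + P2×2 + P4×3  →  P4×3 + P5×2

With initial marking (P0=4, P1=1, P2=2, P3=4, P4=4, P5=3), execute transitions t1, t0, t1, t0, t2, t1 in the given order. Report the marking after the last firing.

step 1: fire t1:  (P0=4, P1=1, P2=2, P3=4, P4=4, P5=3) → (P0=4, P1=4, P2=2, P3=2, P4=5, P5=5)
step 2: fire t0:  (P0=4, P1=4, P2=2, P3=2, P4=5, P5=5) → (P0=5, P1=2, P2=4, P3=5, P4=5, P5=4)
step 3: fire t1:  (P0=5, P1=2, P2=4, P3=5, P4=5, P5=4) → (P0=5, P1=5, P2=4, P3=3, P4=6, P5=6)
step 4: fire t0:  (P0=5, P1=5, P2=4, P3=3, P4=6, P5=6) → (P0=6, P1=3, P2=6, P3=6, P4=6, P5=5)
step 5: fire t2:  (P0=6, P1=3, P2=6, P3=6, P4=6, P5=5) → (P0=6, P1=1, P2=4, P3=6, P4=6, P5=7)
step 6: fire t1:  (P0=6, P1=1, P2=4, P3=6, P4=6, P5=7) → (P0=6, P1=4, P2=4, P3=4, P4=7, P5=9)

(P0=6, P1=4, P2=4, P3=4, P4=7, P5=9)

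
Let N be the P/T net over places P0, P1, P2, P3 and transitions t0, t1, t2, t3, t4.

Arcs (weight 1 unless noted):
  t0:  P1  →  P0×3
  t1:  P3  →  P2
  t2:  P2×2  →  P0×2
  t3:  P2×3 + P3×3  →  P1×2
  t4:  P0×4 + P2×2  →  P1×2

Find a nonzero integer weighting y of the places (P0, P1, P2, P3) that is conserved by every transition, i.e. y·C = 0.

Incidence matrix C (rows=places, cols=transitions):
       t0   t1   t2   t3   t4
   P0   3    0    2    0   -4
   P1  -1    0    0    2    2
   P2   0    1   -2   -3   -2
   P3   0   -1    0   -3    0

Candidate y = [1, 3, 1, 1]; check y·C column-wise:
  col t0: 1·3 + 3·-1 + 1·0 + 1·0 = 0
  col t1: 1·0 + 3·0 + 1·1 + 1·-1 = 0
  col t2: 1·2 + 3·0 + 1·-2 + 1·0 = 0
  col t3: 1·0 + 3·2 + 1·-3 + 1·-3 = 0
  col t4: 1·-4 + 3·2 + 1·-2 + 1·0 = 0

y = (P0:1, P1:3, P2:1, P3:1)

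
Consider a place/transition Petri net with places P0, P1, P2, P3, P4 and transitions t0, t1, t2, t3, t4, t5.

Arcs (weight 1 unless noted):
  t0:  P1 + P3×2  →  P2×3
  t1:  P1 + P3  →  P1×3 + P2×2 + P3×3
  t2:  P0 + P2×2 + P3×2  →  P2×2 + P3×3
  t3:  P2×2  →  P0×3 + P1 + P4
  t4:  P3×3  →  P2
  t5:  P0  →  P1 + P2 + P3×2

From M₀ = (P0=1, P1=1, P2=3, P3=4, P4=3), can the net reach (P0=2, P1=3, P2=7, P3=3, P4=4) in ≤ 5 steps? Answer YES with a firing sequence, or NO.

YES — reachable via ⟨t0, t3, t5, t4, t5⟩ (5 firings)

step 1: fire t0:  (P0=1, P1=1, P2=3, P3=4, P4=3) → (P0=1, P1=0, P2=6, P3=2, P4=3)
step 2: fire t3:  (P0=1, P1=0, P2=6, P3=2, P4=3) → (P0=4, P1=1, P2=4, P3=2, P4=4)
step 3: fire t5:  (P0=4, P1=1, P2=4, P3=2, P4=4) → (P0=3, P1=2, P2=5, P3=4, P4=4)
step 4: fire t4:  (P0=3, P1=2, P2=5, P3=4, P4=4) → (P0=3, P1=2, P2=6, P3=1, P4=4)
step 5: fire t5:  (P0=3, P1=2, P2=6, P3=1, P4=4) → (P0=2, P1=3, P2=7, P3=3, P4=4)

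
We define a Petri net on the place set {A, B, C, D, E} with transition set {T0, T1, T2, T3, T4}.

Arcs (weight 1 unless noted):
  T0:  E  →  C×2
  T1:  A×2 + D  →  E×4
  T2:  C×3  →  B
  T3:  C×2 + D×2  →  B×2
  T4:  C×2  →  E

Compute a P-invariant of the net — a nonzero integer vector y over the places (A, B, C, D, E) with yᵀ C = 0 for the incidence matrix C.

y = (A:3, B:3, C:1, D:2, E:2)

Incidence matrix C (rows=places, cols=transitions):
       T0   T1   T2   T3   T4
    A   0   -2    0    0    0
    B   0    0    1    2    0
    C   2    0   -3   -2   -2
    D   0   -1    0   -2    0
    E  -1    4    0    0    1

Candidate y = [3, 3, 1, 2, 2]; check y·C column-wise:
  col T0: 3·0 + 3·0 + 1·2 + 2·0 + 2·-1 = 0
  col T1: 3·-2 + 3·0 + 1·0 + 2·-1 + 2·4 = 0
  col T2: 3·0 + 3·1 + 1·-3 + 2·0 + 2·0 = 0
  col T3: 3·0 + 3·2 + 1·-2 + 2·-2 + 2·0 = 0
  col T4: 3·0 + 3·0 + 1·-2 + 2·0 + 2·1 = 0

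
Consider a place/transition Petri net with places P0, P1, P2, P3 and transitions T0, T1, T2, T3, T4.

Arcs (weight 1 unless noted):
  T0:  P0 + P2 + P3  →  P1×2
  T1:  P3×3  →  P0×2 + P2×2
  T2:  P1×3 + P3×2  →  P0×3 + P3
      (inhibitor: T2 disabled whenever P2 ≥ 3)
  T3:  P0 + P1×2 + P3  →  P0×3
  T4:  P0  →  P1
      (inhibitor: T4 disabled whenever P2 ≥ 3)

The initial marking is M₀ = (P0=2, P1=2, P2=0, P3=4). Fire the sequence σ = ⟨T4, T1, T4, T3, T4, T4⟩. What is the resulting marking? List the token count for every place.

(P0=2, P1=4, P2=2, P3=0)

step 1: fire T4:  (P0=2, P1=2, P2=0, P3=4) → (P0=1, P1=3, P2=0, P3=4)
step 2: fire T1:  (P0=1, P1=3, P2=0, P3=4) → (P0=3, P1=3, P2=2, P3=1)
step 3: fire T4:  (P0=3, P1=3, P2=2, P3=1) → (P0=2, P1=4, P2=2, P3=1)
step 4: fire T3:  (P0=2, P1=4, P2=2, P3=1) → (P0=4, P1=2, P2=2, P3=0)
step 5: fire T4:  (P0=4, P1=2, P2=2, P3=0) → (P0=3, P1=3, P2=2, P3=0)
step 6: fire T4:  (P0=3, P1=3, P2=2, P3=0) → (P0=2, P1=4, P2=2, P3=0)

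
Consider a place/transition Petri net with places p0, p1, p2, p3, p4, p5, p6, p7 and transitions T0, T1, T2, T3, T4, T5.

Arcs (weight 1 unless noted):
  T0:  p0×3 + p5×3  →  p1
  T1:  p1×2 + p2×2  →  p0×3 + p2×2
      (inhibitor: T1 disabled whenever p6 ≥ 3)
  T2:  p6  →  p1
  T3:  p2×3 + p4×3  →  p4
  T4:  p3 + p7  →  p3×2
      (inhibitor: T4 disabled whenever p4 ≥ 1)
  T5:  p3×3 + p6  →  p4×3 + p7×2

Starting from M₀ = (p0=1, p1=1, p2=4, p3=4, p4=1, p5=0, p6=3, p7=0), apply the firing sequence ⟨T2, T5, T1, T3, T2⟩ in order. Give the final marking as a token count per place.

step 1: fire T2:  (p0=1, p1=1, p2=4, p3=4, p4=1, p5=0, p6=3, p7=0) → (p0=1, p1=2, p2=4, p3=4, p4=1, p5=0, p6=2, p7=0)
step 2: fire T5:  (p0=1, p1=2, p2=4, p3=4, p4=1, p5=0, p6=2, p7=0) → (p0=1, p1=2, p2=4, p3=1, p4=4, p5=0, p6=1, p7=2)
step 3: fire T1:  (p0=1, p1=2, p2=4, p3=1, p4=4, p5=0, p6=1, p7=2) → (p0=4, p1=0, p2=4, p3=1, p4=4, p5=0, p6=1, p7=2)
step 4: fire T3:  (p0=4, p1=0, p2=4, p3=1, p4=4, p5=0, p6=1, p7=2) → (p0=4, p1=0, p2=1, p3=1, p4=2, p5=0, p6=1, p7=2)
step 5: fire T2:  (p0=4, p1=0, p2=1, p3=1, p4=2, p5=0, p6=1, p7=2) → (p0=4, p1=1, p2=1, p3=1, p4=2, p5=0, p6=0, p7=2)

(p0=4, p1=1, p2=1, p3=1, p4=2, p5=0, p6=0, p7=2)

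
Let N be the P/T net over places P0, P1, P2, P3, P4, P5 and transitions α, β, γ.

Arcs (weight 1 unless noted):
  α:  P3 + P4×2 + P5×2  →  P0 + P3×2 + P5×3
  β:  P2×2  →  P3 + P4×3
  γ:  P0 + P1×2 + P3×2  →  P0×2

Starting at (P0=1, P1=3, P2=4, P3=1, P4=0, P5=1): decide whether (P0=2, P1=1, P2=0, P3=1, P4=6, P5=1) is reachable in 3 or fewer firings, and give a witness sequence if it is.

YES — reachable via ⟨β, β, γ⟩ (3 firings)

step 1: fire β:  (P0=1, P1=3, P2=4, P3=1, P4=0, P5=1) → (P0=1, P1=3, P2=2, P3=2, P4=3, P5=1)
step 2: fire β:  (P0=1, P1=3, P2=2, P3=2, P4=3, P5=1) → (P0=1, P1=3, P2=0, P3=3, P4=6, P5=1)
step 3: fire γ:  (P0=1, P1=3, P2=0, P3=3, P4=6, P5=1) → (P0=2, P1=1, P2=0, P3=1, P4=6, P5=1)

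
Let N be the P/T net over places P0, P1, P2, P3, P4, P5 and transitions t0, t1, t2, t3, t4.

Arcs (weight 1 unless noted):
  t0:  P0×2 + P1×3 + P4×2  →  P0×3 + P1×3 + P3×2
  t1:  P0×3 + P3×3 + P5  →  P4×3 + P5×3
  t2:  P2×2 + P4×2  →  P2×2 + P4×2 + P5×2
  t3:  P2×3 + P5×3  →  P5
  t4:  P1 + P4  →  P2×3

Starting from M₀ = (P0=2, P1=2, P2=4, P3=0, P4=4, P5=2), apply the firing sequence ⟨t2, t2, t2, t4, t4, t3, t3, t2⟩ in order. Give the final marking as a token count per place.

step 1: fire t2:  (P0=2, P1=2, P2=4, P3=0, P4=4, P5=2) → (P0=2, P1=2, P2=4, P3=0, P4=4, P5=4)
step 2: fire t2:  (P0=2, P1=2, P2=4, P3=0, P4=4, P5=4) → (P0=2, P1=2, P2=4, P3=0, P4=4, P5=6)
step 3: fire t2:  (P0=2, P1=2, P2=4, P3=0, P4=4, P5=6) → (P0=2, P1=2, P2=4, P3=0, P4=4, P5=8)
step 4: fire t4:  (P0=2, P1=2, P2=4, P3=0, P4=4, P5=8) → (P0=2, P1=1, P2=7, P3=0, P4=3, P5=8)
step 5: fire t4:  (P0=2, P1=1, P2=7, P3=0, P4=3, P5=8) → (P0=2, P1=0, P2=10, P3=0, P4=2, P5=8)
step 6: fire t3:  (P0=2, P1=0, P2=10, P3=0, P4=2, P5=8) → (P0=2, P1=0, P2=7, P3=0, P4=2, P5=6)
step 7: fire t3:  (P0=2, P1=0, P2=7, P3=0, P4=2, P5=6) → (P0=2, P1=0, P2=4, P3=0, P4=2, P5=4)
step 8: fire t2:  (P0=2, P1=0, P2=4, P3=0, P4=2, P5=4) → (P0=2, P1=0, P2=4, P3=0, P4=2, P5=6)

(P0=2, P1=0, P2=4, P3=0, P4=2, P5=6)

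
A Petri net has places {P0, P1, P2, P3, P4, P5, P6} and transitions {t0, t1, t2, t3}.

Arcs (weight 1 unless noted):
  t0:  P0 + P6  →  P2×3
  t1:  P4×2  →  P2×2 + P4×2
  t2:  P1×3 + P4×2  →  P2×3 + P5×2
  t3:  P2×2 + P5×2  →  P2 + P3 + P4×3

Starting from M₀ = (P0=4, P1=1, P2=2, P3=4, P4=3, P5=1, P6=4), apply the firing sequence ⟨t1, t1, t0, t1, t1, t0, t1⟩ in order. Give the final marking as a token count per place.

(P0=2, P1=1, P2=18, P3=4, P4=3, P5=1, P6=2)

step 1: fire t1:  (P0=4, P1=1, P2=2, P3=4, P4=3, P5=1, P6=4) → (P0=4, P1=1, P2=4, P3=4, P4=3, P5=1, P6=4)
step 2: fire t1:  (P0=4, P1=1, P2=4, P3=4, P4=3, P5=1, P6=4) → (P0=4, P1=1, P2=6, P3=4, P4=3, P5=1, P6=4)
step 3: fire t0:  (P0=4, P1=1, P2=6, P3=4, P4=3, P5=1, P6=4) → (P0=3, P1=1, P2=9, P3=4, P4=3, P5=1, P6=3)
step 4: fire t1:  (P0=3, P1=1, P2=9, P3=4, P4=3, P5=1, P6=3) → (P0=3, P1=1, P2=11, P3=4, P4=3, P5=1, P6=3)
step 5: fire t1:  (P0=3, P1=1, P2=11, P3=4, P4=3, P5=1, P6=3) → (P0=3, P1=1, P2=13, P3=4, P4=3, P5=1, P6=3)
step 6: fire t0:  (P0=3, P1=1, P2=13, P3=4, P4=3, P5=1, P6=3) → (P0=2, P1=1, P2=16, P3=4, P4=3, P5=1, P6=2)
step 7: fire t1:  (P0=2, P1=1, P2=16, P3=4, P4=3, P5=1, P6=2) → (P0=2, P1=1, P2=18, P3=4, P4=3, P5=1, P6=2)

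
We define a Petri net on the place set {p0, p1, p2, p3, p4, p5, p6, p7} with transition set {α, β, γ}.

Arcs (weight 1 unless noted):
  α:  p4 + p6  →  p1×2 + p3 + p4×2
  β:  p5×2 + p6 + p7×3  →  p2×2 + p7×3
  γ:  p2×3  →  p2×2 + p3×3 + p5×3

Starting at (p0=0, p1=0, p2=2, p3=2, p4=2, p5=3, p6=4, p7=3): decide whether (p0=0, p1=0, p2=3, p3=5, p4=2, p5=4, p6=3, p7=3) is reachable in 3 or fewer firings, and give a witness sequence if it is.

step 1: fire β:  (p0=0, p1=0, p2=2, p3=2, p4=2, p5=3, p6=4, p7=3) → (p0=0, p1=0, p2=4, p3=2, p4=2, p5=1, p6=3, p7=3)
step 2: fire γ:  (p0=0, p1=0, p2=4, p3=2, p4=2, p5=1, p6=3, p7=3) → (p0=0, p1=0, p2=3, p3=5, p4=2, p5=4, p6=3, p7=3)

YES — reachable via ⟨β, γ⟩ (2 firings)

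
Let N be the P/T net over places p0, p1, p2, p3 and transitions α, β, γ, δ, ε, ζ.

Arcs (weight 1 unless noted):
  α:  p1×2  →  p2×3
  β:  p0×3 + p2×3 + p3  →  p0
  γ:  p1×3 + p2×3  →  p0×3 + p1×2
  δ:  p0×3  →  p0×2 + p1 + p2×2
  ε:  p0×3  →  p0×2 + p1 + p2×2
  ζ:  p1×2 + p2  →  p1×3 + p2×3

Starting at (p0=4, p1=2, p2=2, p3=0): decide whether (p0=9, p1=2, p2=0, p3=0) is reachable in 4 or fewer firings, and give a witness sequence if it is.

YES — reachable via ⟨δ, γ, ζ, γ⟩ (4 firings)

step 1: fire δ:  (p0=4, p1=2, p2=2, p3=0) → (p0=3, p1=3, p2=4, p3=0)
step 2: fire γ:  (p0=3, p1=3, p2=4, p3=0) → (p0=6, p1=2, p2=1, p3=0)
step 3: fire ζ:  (p0=6, p1=2, p2=1, p3=0) → (p0=6, p1=3, p2=3, p3=0)
step 4: fire γ:  (p0=6, p1=3, p2=3, p3=0) → (p0=9, p1=2, p2=0, p3=0)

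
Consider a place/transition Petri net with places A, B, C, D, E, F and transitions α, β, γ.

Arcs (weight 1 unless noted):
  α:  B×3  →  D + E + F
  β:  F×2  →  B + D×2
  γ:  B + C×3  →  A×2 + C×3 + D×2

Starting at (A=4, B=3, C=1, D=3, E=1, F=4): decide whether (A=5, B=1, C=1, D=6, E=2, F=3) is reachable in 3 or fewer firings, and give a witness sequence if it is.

depth 0: 1 marking
depth 1: 3 markings reached so far
depth 2: 5 markings reached so far
depth 3: 6 markings reached so far
target is not among the 6 markings reachable within 3 steps

NO — not reachable within 3 firings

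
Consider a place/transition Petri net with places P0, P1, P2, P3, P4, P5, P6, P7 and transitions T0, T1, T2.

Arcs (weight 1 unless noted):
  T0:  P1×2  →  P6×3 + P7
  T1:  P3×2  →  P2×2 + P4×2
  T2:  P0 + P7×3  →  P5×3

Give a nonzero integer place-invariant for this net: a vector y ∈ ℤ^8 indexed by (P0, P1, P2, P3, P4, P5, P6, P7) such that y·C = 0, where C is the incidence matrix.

Incidence matrix C (rows=places, cols=transitions):
       T0   T1   T2
   P0   0    0   -1
   P1  -2    0    0
   P2   0    2    0
   P3   0   -2    0
   P4   0    2    0
   P5   0    0    3
   P6   3    0    0
   P7   1    0   -3

Candidate y = [0, 0, 1, 1, 0, 0, 0, 0]; check y·C column-wise:
  col T0: 0·-2 + 1·0 + 1·0 + 0·3 + 0·1 = 0
  col T1: 1·2 + 1·-2 + 0·2 = 0
  col T2: 0·-1 + 1·0 + 1·0 + 0·3 + 0·-3 = 0

y = (P0:0, P1:0, P2:1, P3:1, P4:0, P5:0, P6:0, P7:0)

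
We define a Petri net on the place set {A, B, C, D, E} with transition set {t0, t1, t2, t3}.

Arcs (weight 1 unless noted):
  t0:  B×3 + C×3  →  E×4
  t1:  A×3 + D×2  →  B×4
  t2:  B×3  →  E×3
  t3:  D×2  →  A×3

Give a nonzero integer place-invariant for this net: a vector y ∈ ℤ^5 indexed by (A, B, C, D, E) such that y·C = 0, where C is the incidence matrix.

y = (A:2, B:3, C:1, D:3, E:3)

Incidence matrix C (rows=places, cols=transitions):
       t0   t1   t2   t3
    A   0   -3    0    3
    B  -3    4   -3    0
    C  -3    0    0    0
    D   0   -2    0   -2
    E   4    0    3    0

Candidate y = [2, 3, 1, 3, 3]; check y·C column-wise:
  col t0: 2·0 + 3·-3 + 1·-3 + 3·0 + 3·4 = 0
  col t1: 2·-3 + 3·4 + 1·0 + 3·-2 + 3·0 = 0
  col t2: 2·0 + 3·-3 + 1·0 + 3·0 + 3·3 = 0
  col t3: 2·3 + 3·0 + 1·0 + 3·-2 + 3·0 = 0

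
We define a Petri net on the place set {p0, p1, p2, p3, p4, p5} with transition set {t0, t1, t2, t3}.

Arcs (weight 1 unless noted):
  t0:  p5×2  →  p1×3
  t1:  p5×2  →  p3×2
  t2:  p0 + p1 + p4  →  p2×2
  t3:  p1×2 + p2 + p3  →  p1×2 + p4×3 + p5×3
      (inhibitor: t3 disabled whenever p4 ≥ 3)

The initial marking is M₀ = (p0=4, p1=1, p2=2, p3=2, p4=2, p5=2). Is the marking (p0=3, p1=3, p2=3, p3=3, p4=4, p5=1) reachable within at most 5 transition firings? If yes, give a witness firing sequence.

step 1: fire t0:  (p0=4, p1=1, p2=2, p3=2, p4=2, p5=2) → (p0=4, p1=4, p2=2, p3=2, p4=2, p5=0)
step 2: fire t2:  (p0=4, p1=4, p2=2, p3=2, p4=2, p5=0) → (p0=3, p1=3, p2=4, p3=2, p4=1, p5=0)
step 3: fire t3:  (p0=3, p1=3, p2=4, p3=2, p4=1, p5=0) → (p0=3, p1=3, p2=3, p3=1, p4=4, p5=3)
step 4: fire t1:  (p0=3, p1=3, p2=3, p3=1, p4=4, p5=3) → (p0=3, p1=3, p2=3, p3=3, p4=4, p5=1)

YES — reachable via ⟨t0, t2, t3, t1⟩ (4 firings)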